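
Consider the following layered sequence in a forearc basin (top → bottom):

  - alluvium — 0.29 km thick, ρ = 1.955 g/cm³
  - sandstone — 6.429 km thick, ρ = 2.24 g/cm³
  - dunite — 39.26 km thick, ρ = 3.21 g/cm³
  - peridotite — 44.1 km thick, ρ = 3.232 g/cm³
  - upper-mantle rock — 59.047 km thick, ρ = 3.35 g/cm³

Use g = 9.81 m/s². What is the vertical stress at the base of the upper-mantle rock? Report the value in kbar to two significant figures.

47 kbar

alluvium: 1955 kg/m³ × 9.81 m/s² × 290 m = 5.562×10^6 Pa = 0.05562 kbar
sandstone: 2240 kg/m³ × 9.81 m/s² × 6429 m = 1.413×10^8 Pa = 1.413 kbar
dunite: 3210 kg/m³ × 9.81 m/s² × 39260 m = 1.236×10^9 Pa = 12.36 kbar
peridotite: 3232 kg/m³ × 9.81 m/s² × 44100 m = 1.398×10^9 Pa = 13.98 kbar
upper-mantle rock: 3350 kg/m³ × 9.81 m/s² × 59047 m = 1.940×10^9 Pa = 19.40 kbar
Total = 0.05562 + 1.413 + 12.36 + 13.98 + 19.40 = 47.219 kbar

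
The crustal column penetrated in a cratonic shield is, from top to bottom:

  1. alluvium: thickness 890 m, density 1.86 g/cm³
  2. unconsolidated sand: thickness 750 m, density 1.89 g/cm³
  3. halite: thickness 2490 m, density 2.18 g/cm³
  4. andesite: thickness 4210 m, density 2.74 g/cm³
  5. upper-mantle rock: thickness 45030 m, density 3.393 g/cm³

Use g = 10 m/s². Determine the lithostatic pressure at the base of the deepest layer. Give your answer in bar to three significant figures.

alluvium: 1860 kg/m³ × 10 m/s² × 890 m = 1.655×10^7 Pa = 165.5 bar
unconsolidated sand: 1890 kg/m³ × 10 m/s² × 750 m = 1.417×10^7 Pa = 141.8 bar
halite: 2180 kg/m³ × 10 m/s² × 2490 m = 5.428×10^7 Pa = 542.8 bar
andesite: 2740 kg/m³ × 10 m/s² × 4210 m = 1.154×10^8 Pa = 1154 bar
upper-mantle rock: 3393 kg/m³ × 10 m/s² × 45030 m = 1.528×10^9 Pa = 15279 bar
Total = 165.5 + 141.8 + 542.8 + 1154 + 15279 = 17282 bar

17300 bar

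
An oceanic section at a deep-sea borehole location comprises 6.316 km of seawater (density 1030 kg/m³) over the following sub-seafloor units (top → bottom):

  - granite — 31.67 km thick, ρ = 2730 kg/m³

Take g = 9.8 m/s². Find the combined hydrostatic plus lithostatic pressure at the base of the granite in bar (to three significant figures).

seawater: 1030 kg/m³ × 9.8 m/s² × 6316 m = 6.375×10^7 Pa = 637.5 bar
granite: 2730 kg/m³ × 9.8 m/s² × 31670 m = 8.473×10^8 Pa = 8473 bar
Total = 637.5 + 8473 = 9110.5 bar

9110 bar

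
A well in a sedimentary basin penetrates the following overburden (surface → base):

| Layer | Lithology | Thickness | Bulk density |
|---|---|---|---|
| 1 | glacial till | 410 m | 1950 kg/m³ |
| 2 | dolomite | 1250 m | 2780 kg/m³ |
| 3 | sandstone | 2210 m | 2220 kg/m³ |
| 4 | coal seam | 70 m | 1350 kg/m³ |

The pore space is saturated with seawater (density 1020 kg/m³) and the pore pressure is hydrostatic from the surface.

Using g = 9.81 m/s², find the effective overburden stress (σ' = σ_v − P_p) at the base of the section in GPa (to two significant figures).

Overburden (lithostatic) stress σ_v:
glacial till: 1950 kg/m³ × 9.81 m/s² × 410 m = 7.843×10^6 Pa = 7.843 MPa
dolomite: 2780 kg/m³ × 9.81 m/s² × 1250 m = 3.409×10^7 Pa = 34.09 MPa
sandstone: 2220 kg/m³ × 9.81 m/s² × 2210 m = 4.813×10^7 Pa = 48.13 MPa
coal seam: 1350 kg/m³ × 9.81 m/s² × 70 m = 9.270×10^5 Pa = 0.9270 MPa
Total = 7.843 + 34.09 + 48.13 + 0.9270 = 90.990 MPa
Pore pressure P_p = 1020 kg/m³ × 9.81 m/s² × 3940 m = 3.942×10^7 Pa = 39.42 MPa
Effective stress σ' = σ_v − P_p = 90.99 − 39.42 = 51.565 MPa = 0.051565 GPa

0.052 GPa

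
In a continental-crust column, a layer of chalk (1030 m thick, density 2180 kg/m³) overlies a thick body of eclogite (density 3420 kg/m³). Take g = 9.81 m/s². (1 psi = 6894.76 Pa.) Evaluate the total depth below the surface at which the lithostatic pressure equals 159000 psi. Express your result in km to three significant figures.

Pressure at base of upper layers: 2180×9.81×1030 = 2.203×10^7 Pa = 3195 psi
Remaining pressure to be supplied by eclogite: 1.096×10^9 − 2.203×10^7 = 1.074×10^9 Pa
Additional depth in eclogite = 1.074×10^9 Pa / (3420 kg/m³ × 9.81 m/s²) = 32019 m
Total depth = 1030 m + 32019 m = 33049 m
= 33.049 km

33.0 km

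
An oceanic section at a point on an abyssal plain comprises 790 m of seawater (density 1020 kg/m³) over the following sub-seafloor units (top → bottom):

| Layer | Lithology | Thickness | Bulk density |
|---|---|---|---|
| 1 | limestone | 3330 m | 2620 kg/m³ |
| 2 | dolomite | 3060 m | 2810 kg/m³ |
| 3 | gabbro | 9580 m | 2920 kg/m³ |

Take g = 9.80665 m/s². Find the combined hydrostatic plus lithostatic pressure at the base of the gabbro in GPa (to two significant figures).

0.45 GPa

seawater: 1020 kg/m³ × 9.80665 m/s² × 790 m = 7.902×10^6 Pa = 7.902×10^-3 GPa
limestone: 2620 kg/m³ × 9.80665 m/s² × 3330 m = 8.556×10^7 Pa = 0.08556 GPa
dolomite: 2810 kg/m³ × 9.80665 m/s² × 3060 m = 8.432×10^7 Pa = 0.08432 GPa
gabbro: 2920 kg/m³ × 9.80665 m/s² × 9580 m = 2.743×10^8 Pa = 0.2743 GPa
Total = 7.902×10^-3 + 0.08556 + 0.08432 + 0.2743 = 0.45211 GPa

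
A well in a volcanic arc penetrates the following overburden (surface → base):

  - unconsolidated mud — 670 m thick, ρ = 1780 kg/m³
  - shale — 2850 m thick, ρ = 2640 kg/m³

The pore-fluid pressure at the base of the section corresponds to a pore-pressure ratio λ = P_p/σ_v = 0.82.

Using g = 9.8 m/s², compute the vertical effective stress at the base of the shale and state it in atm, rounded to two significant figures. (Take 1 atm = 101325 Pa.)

Overburden (lithostatic) stress σ_v:
unconsolidated mud: 1780 kg/m³ × 9.8 m/s² × 670 m = 1.169×10^7 Pa = 11.69 MPa
shale: 2640 kg/m³ × 9.8 m/s² × 2850 m = 7.374×10^7 Pa = 73.74 MPa
Total = 11.69 + 73.74 = 85.423 MPa
Pore pressure P_p = λ·σ_v = 0.82 × 85.42 MPa = 70.05 MPa
Effective stress σ' = σ_v − P_p = 85.42 − 70.05 = 15.376 MPa = 151.75 atm

150 atm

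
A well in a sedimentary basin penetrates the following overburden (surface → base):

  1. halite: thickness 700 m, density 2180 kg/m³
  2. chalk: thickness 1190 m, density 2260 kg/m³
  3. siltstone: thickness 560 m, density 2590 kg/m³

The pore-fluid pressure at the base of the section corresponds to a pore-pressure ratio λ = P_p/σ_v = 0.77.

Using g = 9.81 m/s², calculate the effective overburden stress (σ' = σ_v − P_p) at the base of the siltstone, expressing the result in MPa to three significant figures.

Overburden (lithostatic) stress σ_v:
halite: 2180 kg/m³ × 9.81 m/s² × 700 m = 1.497×10^7 Pa = 14.97 MPa
chalk: 2260 kg/m³ × 9.81 m/s² × 1190 m = 2.638×10^7 Pa = 26.38 MPa
siltstone: 2590 kg/m³ × 9.81 m/s² × 560 m = 1.423×10^7 Pa = 14.23 MPa
Total = 14.97 + 26.38 + 14.23 = 55.581 MPa
Pore pressure P_p = λ·σ_v = 0.77 × 55.58 MPa = 42.80 MPa
Effective stress σ' = σ_v − P_p = 55.58 − 42.80 = 12.784 MPa

12.8 MPa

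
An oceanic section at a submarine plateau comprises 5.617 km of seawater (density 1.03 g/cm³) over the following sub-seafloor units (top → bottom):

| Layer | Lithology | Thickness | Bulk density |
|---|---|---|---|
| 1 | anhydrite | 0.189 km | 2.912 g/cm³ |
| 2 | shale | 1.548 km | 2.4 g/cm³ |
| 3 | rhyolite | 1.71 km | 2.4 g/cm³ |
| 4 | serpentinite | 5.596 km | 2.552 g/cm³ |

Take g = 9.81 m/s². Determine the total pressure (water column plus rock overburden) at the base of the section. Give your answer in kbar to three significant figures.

seawater: 1030 kg/m³ × 9.81 m/s² × 5617 m = 5.676×10^7 Pa = 0.5676 kbar
anhydrite: 2912 kg/m³ × 9.81 m/s² × 189 m = 5.399×10^6 Pa = 0.05399 kbar
shale: 2400 kg/m³ × 9.81 m/s² × 1548 m = 3.645×10^7 Pa = 0.3645 kbar
rhyolite: 2400 kg/m³ × 9.81 m/s² × 1710 m = 4.026×10^7 Pa = 0.4026 kbar
serpentinite: 2552 kg/m³ × 9.81 m/s² × 5596 m = 1.401×10^8 Pa = 1.401 kbar
Total = 0.5676 + 0.05399 + 0.3645 + 0.4026 + 1.401 = 2.7896 kbar

2.79 kbar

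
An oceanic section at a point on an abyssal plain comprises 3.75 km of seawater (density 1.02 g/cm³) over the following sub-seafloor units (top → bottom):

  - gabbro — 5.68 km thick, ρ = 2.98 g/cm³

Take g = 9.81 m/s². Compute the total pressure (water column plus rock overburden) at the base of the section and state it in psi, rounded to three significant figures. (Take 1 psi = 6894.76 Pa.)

seawater: 1020 kg/m³ × 9.81 m/s² × 3750 m = 3.752×10^7 Pa = 5442 psi
gabbro: 2980 kg/m³ × 9.81 m/s² × 5680 m = 1.660×10^8 Pa = 24083 psi
Total = 5442 + 24083 = 29526 psi

29500 psi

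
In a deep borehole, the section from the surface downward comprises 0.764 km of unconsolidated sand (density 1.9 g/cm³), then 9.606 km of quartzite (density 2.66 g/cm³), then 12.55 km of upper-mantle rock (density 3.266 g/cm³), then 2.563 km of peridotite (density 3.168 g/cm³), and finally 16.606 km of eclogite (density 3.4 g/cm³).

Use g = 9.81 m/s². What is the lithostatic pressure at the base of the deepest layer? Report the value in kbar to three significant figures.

unconsolidated sand: 1900 kg/m³ × 9.81 m/s² × 764 m = 1.424×10^7 Pa = 0.1424 kbar
quartzite: 2660 kg/m³ × 9.81 m/s² × 9606 m = 2.507×10^8 Pa = 2.507 kbar
upper-mantle rock: 3266 kg/m³ × 9.81 m/s² × 12550 m = 4.021×10^8 Pa = 4.021 kbar
peridotite: 3168 kg/m³ × 9.81 m/s² × 2563 m = 7.965×10^7 Pa = 0.7965 kbar
eclogite: 3400 kg/m³ × 9.81 m/s² × 16606 m = 5.539×10^8 Pa = 5.539 kbar
Total = 0.1424 + 2.507 + 4.021 + 0.7965 + 5.539 = 13.005 kbar

13.0 kbar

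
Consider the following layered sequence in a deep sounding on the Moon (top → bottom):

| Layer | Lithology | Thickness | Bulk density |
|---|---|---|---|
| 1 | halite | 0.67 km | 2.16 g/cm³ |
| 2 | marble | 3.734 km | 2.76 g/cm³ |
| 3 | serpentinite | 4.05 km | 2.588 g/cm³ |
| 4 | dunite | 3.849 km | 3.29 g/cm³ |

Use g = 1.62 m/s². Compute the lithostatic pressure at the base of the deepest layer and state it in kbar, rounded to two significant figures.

0.57 kbar

halite: 2160 kg/m³ × 1.62 m/s² × 670 m = 2.344×10^6 Pa = 0.02344 kbar
marble: 2760 kg/m³ × 1.62 m/s² × 3734 m = 1.670×10^7 Pa = 0.1670 kbar
serpentinite: 2588 kg/m³ × 1.62 m/s² × 4050 m = 1.698×10^7 Pa = 0.1698 kbar
dunite: 3290 kg/m³ × 1.62 m/s² × 3849 m = 2.051×10^7 Pa = 0.2051 kbar
Total = 0.02344 + 0.1670 + 0.1698 + 0.2051 = 0.56534 kbar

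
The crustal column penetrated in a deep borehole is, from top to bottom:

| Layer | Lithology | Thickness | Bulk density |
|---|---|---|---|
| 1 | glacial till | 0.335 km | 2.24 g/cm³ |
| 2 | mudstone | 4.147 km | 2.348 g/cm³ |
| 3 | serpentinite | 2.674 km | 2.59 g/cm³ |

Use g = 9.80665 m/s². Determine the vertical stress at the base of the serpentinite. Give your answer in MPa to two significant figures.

glacial till: 2240 kg/m³ × 9.80665 m/s² × 335 m = 7.359×10^6 Pa = 7.359 MPa
mudstone: 2348 kg/m³ × 9.80665 m/s² × 4147 m = 9.549×10^7 Pa = 95.49 MPa
serpentinite: 2590 kg/m³ × 9.80665 m/s² × 2674 m = 6.792×10^7 Pa = 67.92 MPa
Total = 7.359 + 95.49 + 67.92 = 170.77 MPa

170 MPa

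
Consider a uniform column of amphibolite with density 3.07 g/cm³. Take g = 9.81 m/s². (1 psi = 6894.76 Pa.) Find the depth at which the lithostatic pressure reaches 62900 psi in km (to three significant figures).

h = P/(ρg) = 62900 psi / (3070 kg/m³ × 9.81 m/s²) = 4.337×10^8 Pa / 30117 Pa/m = 14400 m
= 14.400 km

14.4 km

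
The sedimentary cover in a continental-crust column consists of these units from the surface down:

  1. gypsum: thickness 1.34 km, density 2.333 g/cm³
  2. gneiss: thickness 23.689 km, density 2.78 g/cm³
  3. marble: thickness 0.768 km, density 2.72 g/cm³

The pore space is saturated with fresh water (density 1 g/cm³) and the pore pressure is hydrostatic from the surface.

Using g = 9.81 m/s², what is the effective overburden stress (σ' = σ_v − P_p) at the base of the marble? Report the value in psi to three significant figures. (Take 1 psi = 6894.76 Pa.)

Overburden (lithostatic) stress σ_v:
gypsum: 2333 kg/m³ × 9.81 m/s² × 1340 m = 3.067×10^7 Pa = 30.67 MPa
gneiss: 2780 kg/m³ × 9.81 m/s² × 23689 m = 6.460×10^8 Pa = 646.0 MPa
marble: 2720 kg/m³ × 9.81 m/s² × 768 m = 2.049×10^7 Pa = 20.49 MPa
Total = 30.67 + 646.0 + 20.49 = 697.20 MPa
Pore pressure P_p = 1000 kg/m³ × 9.81 m/s² × 25797 m = 2.531×10^8 Pa = 253.1 MPa
Effective stress σ' = σ_v − P_p = 697.2 − 253.1 = 444.13 MPa = 64416 psi

64400 psi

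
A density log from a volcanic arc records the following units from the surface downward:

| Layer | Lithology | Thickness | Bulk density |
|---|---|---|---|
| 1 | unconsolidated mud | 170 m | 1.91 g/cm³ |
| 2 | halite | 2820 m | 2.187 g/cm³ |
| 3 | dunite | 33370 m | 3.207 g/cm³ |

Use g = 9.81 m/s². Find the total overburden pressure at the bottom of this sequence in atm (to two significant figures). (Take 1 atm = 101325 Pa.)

11000 atm

unconsolidated mud: 1910 kg/m³ × 9.81 m/s² × 170 m = 3.185×10^6 Pa = 31.44 atm
halite: 2187 kg/m³ × 9.81 m/s² × 2820 m = 6.050×10^7 Pa = 597.1 atm
dunite: 3207 kg/m³ × 9.81 m/s² × 33370 m = 1.050×10^9 Pa = 10361 atm
Total = 31.44 + 597.1 + 10361 = 10990 atm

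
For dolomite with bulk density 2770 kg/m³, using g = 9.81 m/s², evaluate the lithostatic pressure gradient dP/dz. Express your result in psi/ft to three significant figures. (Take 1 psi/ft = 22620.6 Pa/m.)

1.20 psi/ft

dP/dz = ρg = 2770 kg/m³ × 9.81 m/s² = 27174 Pa/m
= 27174 Pa/m × (1 psi/ft / 22621 Pa/m) = 1.2013 psi/ft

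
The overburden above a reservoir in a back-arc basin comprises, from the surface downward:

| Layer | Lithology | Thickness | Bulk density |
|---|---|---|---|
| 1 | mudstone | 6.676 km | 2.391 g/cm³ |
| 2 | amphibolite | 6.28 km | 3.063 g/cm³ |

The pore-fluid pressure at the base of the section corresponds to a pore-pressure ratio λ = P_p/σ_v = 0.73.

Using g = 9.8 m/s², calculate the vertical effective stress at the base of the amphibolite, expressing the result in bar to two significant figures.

Overburden (lithostatic) stress σ_v:
mudstone: 2391 kg/m³ × 9.8 m/s² × 6676 m = 1.564×10^8 Pa = 156.4 MPa
amphibolite: 3063 kg/m³ × 9.8 m/s² × 6280 m = 1.885×10^8 Pa = 188.5 MPa
Total = 156.4 + 188.5 = 344.94 MPa
Pore pressure P_p = λ·σ_v = 0.73 × 344.9 MPa = 251.8 MPa
Effective stress σ' = σ_v − P_p = 344.9 − 251.8 = 93.134 MPa = 931.34 bar

930 bar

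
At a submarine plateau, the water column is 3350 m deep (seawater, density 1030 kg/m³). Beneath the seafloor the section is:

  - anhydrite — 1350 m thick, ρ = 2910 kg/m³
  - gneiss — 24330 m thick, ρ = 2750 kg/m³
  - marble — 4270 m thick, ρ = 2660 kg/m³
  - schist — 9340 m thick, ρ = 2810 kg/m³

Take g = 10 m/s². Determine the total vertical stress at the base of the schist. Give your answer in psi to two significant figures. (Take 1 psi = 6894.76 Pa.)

seawater: 1030 kg/m³ × 10 m/s² × 3350 m = 3.450×10^7 Pa = 5005 psi
anhydrite: 2910 kg/m³ × 10 m/s² × 1350 m = 3.929×10^7 Pa = 5698 psi
gneiss: 2750 kg/m³ × 10 m/s² × 24330 m = 6.691×10^8 Pa = 97041 psi
marble: 2660 kg/m³ × 10 m/s² × 4270 m = 1.136×10^8 Pa = 16474 psi
schist: 2810 kg/m³ × 10 m/s² × 9340 m = 2.625×10^8 Pa = 38066 psi
Total = 5005 + 5698 + 97041 + 16474 + 38066 = 1.6228×10^5 psi

160000 psi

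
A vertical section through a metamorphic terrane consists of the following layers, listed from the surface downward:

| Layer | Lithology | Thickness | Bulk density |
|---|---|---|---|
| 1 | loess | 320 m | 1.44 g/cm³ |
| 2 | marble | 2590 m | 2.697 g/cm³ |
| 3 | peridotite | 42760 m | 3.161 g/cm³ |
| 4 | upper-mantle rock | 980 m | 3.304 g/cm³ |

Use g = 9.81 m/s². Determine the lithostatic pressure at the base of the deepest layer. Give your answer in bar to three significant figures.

14300 bar

loess: 1440 kg/m³ × 9.81 m/s² × 320 m = 4.520×10^6 Pa = 45.20 bar
marble: 2697 kg/m³ × 9.81 m/s² × 2590 m = 6.853×10^7 Pa = 685.3 bar
peridotite: 3161 kg/m³ × 9.81 m/s² × 42760 m = 1.326×10^9 Pa = 13260 bar
upper-mantle rock: 3304 kg/m³ × 9.81 m/s² × 980 m = 3.176×10^7 Pa = 317.6 bar
Total = 45.20 + 685.3 + 13260 + 317.6 = 14308 bar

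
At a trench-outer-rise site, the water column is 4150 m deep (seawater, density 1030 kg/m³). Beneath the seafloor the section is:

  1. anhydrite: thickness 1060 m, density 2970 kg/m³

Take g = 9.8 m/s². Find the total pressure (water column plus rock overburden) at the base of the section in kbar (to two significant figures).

seawater: 1030 kg/m³ × 9.8 m/s² × 4150 m = 4.189×10^7 Pa = 0.4189 kbar
anhydrite: 2970 kg/m³ × 9.8 m/s² × 1060 m = 3.085×10^7 Pa = 0.3085 kbar
Total = 0.4189 + 0.3085 = 0.72742 kbar

0.73 kbar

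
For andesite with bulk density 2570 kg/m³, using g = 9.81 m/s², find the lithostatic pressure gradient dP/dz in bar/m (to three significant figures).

0.252 bar/m

dP/dz = ρg = 2570 kg/m³ × 9.81 m/s² = 25212 Pa/m
= 25212 Pa/m × (1 bar/m / 1.0000×10^5 Pa/m) = 0.25212 bar/m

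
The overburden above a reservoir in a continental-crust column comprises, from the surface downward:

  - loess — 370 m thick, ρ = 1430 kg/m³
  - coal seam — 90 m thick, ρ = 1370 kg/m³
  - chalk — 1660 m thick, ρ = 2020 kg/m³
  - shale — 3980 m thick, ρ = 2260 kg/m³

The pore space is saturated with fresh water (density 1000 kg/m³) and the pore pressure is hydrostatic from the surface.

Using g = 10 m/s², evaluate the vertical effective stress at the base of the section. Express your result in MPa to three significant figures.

69.0 MPa

Overburden (lithostatic) stress σ_v:
loess: 1430 kg/m³ × 10 m/s² × 370 m = 5.291×10^6 Pa = 5.291 MPa
coal seam: 1370 kg/m³ × 10 m/s² × 90 m = 1.233×10^6 Pa = 1.233 MPa
chalk: 2020 kg/m³ × 10 m/s² × 1660 m = 3.353×10^7 Pa = 33.53 MPa
shale: 2260 kg/m³ × 10 m/s² × 3980 m = 8.995×10^7 Pa = 89.95 MPa
Total = 5.291 + 1.233 + 33.53 + 89.95 = 130.00 MPa
Pore pressure P_p = 1000 kg/m³ × 10 m/s² × 6100 m = 6.100×10^7 Pa = 61.00 MPa
Effective stress σ' = σ_v − P_p = 130.0 − 61.00 = 69.004 MPa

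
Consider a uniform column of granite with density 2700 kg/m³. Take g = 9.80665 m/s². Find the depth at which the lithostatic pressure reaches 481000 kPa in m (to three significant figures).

18200 m

h = P/(ρg) = 481000 kPa / (2700 kg/m³ × 9.80665 m/s²) = 4.810×10^8 Pa / 26478 Pa/m = 18166 m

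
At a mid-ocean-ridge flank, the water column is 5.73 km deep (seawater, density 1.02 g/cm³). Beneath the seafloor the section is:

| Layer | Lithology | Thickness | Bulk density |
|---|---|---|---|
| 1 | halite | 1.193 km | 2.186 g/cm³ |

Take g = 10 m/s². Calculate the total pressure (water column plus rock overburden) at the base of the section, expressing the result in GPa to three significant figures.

0.0845 GPa

seawater: 1020 kg/m³ × 10 m/s² × 5730 m = 5.845×10^7 Pa = 0.05845 GPa
halite: 2186 kg/m³ × 10 m/s² × 1193 m = 2.608×10^7 Pa = 0.02608 GPa
Total = 0.05845 + 0.02608 = 0.084525 GPa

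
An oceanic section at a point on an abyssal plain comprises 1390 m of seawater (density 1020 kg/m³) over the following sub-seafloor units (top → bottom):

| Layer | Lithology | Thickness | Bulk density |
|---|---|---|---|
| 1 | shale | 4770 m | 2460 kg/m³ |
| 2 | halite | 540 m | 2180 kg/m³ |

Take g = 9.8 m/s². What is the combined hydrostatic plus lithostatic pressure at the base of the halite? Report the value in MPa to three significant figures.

seawater: 1020 kg/m³ × 9.8 m/s² × 1390 m = 1.389×10^7 Pa = 13.89 MPa
shale: 2460 kg/m³ × 9.8 m/s² × 4770 m = 1.150×10^8 Pa = 115.0 MPa
halite: 2180 kg/m³ × 9.8 m/s² × 540 m = 1.154×10^7 Pa = 11.54 MPa
Total = 13.89 + 115.0 + 11.54 = 140.43 MPa

140 MPa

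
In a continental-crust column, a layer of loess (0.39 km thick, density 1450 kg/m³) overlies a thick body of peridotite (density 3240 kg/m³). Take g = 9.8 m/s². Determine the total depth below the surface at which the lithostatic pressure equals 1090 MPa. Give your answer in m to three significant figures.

Pressure at base of upper layers: 1450×9.8×390 = 5.542×10^6 Pa = 5.542 MPa
Remaining pressure to be supplied by peridotite: 1.090×10^9 − 5.542×10^6 = 1.084×10^9 Pa
Additional depth in peridotite = 1.084×10^9 Pa / (3240 kg/m³ × 9.8 m/s²) = 34154 m
Total depth = 390 m + 34154 m = 34544 m

34500 m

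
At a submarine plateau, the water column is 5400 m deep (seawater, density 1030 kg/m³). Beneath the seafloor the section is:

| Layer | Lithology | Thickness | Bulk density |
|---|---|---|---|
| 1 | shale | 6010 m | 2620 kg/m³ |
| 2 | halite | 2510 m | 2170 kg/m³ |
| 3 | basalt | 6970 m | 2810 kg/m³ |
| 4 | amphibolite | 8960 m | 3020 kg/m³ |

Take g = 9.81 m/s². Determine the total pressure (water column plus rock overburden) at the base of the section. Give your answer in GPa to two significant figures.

0.72 GPa

seawater: 1030 kg/m³ × 9.81 m/s² × 5400 m = 5.456×10^7 Pa = 0.05456 GPa
shale: 2620 kg/m³ × 9.81 m/s² × 6010 m = 1.545×10^8 Pa = 0.1545 GPa
halite: 2170 kg/m³ × 9.81 m/s² × 2510 m = 5.343×10^7 Pa = 0.05343 GPa
basalt: 2810 kg/m³ × 9.81 m/s² × 6970 m = 1.921×10^8 Pa = 0.1921 GPa
amphibolite: 3020 kg/m³ × 9.81 m/s² × 8960 m = 2.655×10^8 Pa = 0.2655 GPa
Total = 0.05456 + 0.1545 + 0.05343 + 0.1921 + 0.2655 = 0.72005 GPa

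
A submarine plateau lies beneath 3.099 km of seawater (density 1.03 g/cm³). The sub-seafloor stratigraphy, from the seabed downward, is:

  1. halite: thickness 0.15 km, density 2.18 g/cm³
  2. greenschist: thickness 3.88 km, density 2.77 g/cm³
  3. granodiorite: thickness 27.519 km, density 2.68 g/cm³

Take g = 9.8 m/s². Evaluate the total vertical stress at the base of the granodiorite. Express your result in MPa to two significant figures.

seawater: 1030 kg/m³ × 9.8 m/s² × 3099 m = 3.128×10^7 Pa = 31.28 MPa
halite: 2180 kg/m³ × 9.8 m/s² × 150 m = 3.205×10^6 Pa = 3.205 MPa
greenschist: 2770 kg/m³ × 9.8 m/s² × 3880 m = 1.053×10^8 Pa = 105.3 MPa
granodiorite: 2680 kg/m³ × 9.8 m/s² × 27519 m = 7.228×10^8 Pa = 722.8 MPa
Total = 31.28 + 3.205 + 105.3 + 722.8 = 862.57 MPa

860 MPa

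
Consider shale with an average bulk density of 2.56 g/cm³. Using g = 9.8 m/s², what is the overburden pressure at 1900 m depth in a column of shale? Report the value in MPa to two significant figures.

shale: 2560 kg/m³ × 9.8 m/s² × 1900 m = 4.767×10^7 Pa = 47.67 MPa

48 MPa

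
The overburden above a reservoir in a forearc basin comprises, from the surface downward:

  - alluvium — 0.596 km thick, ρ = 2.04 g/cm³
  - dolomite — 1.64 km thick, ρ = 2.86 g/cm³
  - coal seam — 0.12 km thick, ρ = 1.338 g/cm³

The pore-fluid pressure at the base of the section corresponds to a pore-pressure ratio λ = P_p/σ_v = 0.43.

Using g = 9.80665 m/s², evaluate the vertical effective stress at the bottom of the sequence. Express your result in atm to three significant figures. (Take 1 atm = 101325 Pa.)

335 atm

Overburden (lithostatic) stress σ_v:
alluvium: 2040 kg/m³ × 9.80665 m/s² × 596 m = 1.192×10^7 Pa = 11.92 MPa
dolomite: 2860 kg/m³ × 9.80665 m/s² × 1640 m = 4.600×10^7 Pa = 46.00 MPa
coal seam: 1338 kg/m³ × 9.80665 m/s² × 120 m = 1.575×10^6 Pa = 1.575 MPa
Total = 11.92 + 46.00 + 1.575 = 59.495 MPa
Pore pressure P_p = λ·σ_v = 0.43 × 59.49 MPa = 25.58 MPa
Effective stress σ' = σ_v − P_p = 59.49 − 25.58 = 33.912 MPa = 334.69 atm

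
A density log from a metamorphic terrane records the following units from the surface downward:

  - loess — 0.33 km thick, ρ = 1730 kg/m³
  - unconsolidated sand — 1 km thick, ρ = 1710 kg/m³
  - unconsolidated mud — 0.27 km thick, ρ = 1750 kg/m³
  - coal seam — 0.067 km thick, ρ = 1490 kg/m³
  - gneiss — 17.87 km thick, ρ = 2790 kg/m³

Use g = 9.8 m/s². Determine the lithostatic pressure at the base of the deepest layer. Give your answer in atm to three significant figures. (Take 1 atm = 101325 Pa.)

5100 atm

loess: 1730 kg/m³ × 9.8 m/s² × 330 m = 5.595×10^6 Pa = 55.22 atm
unconsolidated sand: 1710 kg/m³ × 9.8 m/s² × 1000 m = 1.676×10^7 Pa = 165.4 atm
unconsolidated mud: 1750 kg/m³ × 9.8 m/s² × 270 m = 4.630×10^6 Pa = 45.70 atm
coal seam: 1490 kg/m³ × 9.8 m/s² × 67 m = 9.783×10^5 Pa = 9.655 atm
gneiss: 2790 kg/m³ × 9.8 m/s² × 17870 m = 4.886×10^8 Pa = 4822 atm
Total = 55.22 + 165.4 + 45.70 + 9.655 + 4822 = 5098.1 atm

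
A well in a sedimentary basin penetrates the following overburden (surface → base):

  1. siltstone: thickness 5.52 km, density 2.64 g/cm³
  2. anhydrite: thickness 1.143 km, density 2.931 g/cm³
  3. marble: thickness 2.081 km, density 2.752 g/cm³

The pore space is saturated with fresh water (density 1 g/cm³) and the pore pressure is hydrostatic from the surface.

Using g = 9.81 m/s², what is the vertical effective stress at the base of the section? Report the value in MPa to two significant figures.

150 MPa

Overburden (lithostatic) stress σ_v:
siltstone: 2640 kg/m³ × 9.81 m/s² × 5520 m = 1.430×10^8 Pa = 143.0 MPa
anhydrite: 2931 kg/m³ × 9.81 m/s² × 1143 m = 3.286×10^7 Pa = 32.86 MPa
marble: 2752 kg/m³ × 9.81 m/s² × 2081 m = 5.618×10^7 Pa = 56.18 MPa
Total = 143.0 + 32.86 + 56.18 = 232.00 MPa
Pore pressure P_p = 1000 kg/m³ × 9.81 m/s² × 8744 m = 8.578×10^7 Pa = 85.78 MPa
Effective stress σ' = σ_v − P_p = 232.0 − 85.78 = 146.23 MPa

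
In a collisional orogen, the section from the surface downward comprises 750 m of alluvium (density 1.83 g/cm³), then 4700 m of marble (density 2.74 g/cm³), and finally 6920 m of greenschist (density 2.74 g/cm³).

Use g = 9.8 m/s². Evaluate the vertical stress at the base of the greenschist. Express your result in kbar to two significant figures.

alluvium: 1830 kg/m³ × 9.8 m/s² × 750 m = 1.345×10^7 Pa = 0.1345 kbar
marble: 2740 kg/m³ × 9.8 m/s² × 4700 m = 1.262×10^8 Pa = 1.262 kbar
greenschist: 2740 kg/m³ × 9.8 m/s² × 6920 m = 1.858×10^8 Pa = 1.858 kbar
Total = 0.1345 + 1.262 + 1.858 = 3.2547 kbar

3.3 kbar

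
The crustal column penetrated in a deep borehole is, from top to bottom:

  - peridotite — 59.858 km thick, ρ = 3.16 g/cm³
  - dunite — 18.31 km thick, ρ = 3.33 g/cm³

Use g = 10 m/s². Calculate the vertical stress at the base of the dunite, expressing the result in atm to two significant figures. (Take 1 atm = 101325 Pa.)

25000 atm

peridotite: 3160 kg/m³ × 10 m/s² × 59858 m = 1.892×10^9 Pa = 18668 atm
dunite: 3330 kg/m³ × 10 m/s² × 18310 m = 6.097×10^8 Pa = 6017 atm
Total = 18668 + 6017 = 24685 atm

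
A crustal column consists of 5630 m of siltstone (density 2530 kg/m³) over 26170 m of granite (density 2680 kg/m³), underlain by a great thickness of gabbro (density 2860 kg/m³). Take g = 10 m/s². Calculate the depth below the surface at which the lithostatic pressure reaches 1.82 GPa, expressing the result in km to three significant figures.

Pressure at base of upper layers: 2530×10×5630 + 2680×10×26170 = 8.438×10^8 Pa = 0.8438 GPa
Remaining pressure to be supplied by gabbro: 1.820×10^9 − 8.438×10^8 = 9.762×10^8 Pa
Additional depth in gabbro = 9.762×10^8 Pa / (2860 kg/m³ × 10 m/s²) = 34133 m
Total depth = 31800 m + 34133 m = 65933 m
= 65.933 km

65.9 km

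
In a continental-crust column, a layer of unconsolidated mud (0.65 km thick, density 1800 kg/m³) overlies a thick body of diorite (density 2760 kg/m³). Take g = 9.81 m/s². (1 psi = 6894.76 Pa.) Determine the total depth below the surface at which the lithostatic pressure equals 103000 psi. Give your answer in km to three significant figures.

Pressure at base of upper layers: 1800×9.81×650 = 1.148×10^7 Pa = 1665 psi
Remaining pressure to be supplied by diorite: 7.102×10^8 − 1.148×10^7 = 6.987×10^8 Pa
Additional depth in diorite = 6.987×10^8 Pa / (2760 kg/m³ × 9.81 m/s²) = 25805 m
Total depth = 650 m + 25805 m = 26455 m
= 26.455 km

26.5 km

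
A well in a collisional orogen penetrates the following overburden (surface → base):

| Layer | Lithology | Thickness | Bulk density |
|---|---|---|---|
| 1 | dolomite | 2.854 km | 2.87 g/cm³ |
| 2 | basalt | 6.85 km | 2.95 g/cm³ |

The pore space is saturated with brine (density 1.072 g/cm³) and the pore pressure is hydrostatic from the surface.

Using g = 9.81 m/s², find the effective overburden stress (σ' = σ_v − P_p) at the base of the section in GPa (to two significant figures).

Overburden (lithostatic) stress σ_v:
dolomite: 2870 kg/m³ × 9.81 m/s² × 2854 m = 8.035×10^7 Pa = 80.35 MPa
basalt: 2950 kg/m³ × 9.81 m/s² × 6850 m = 1.982×10^8 Pa = 198.2 MPa
Total = 80.35 + 198.2 = 278.59 MPa
Pore pressure P_p = 1072 kg/m³ × 9.81 m/s² × 9704 m = 1.021×10^8 Pa = 102.1 MPa
Effective stress σ' = σ_v − P_p = 278.6 − 102.1 = 176.54 MPa = 0.17654 GPa

0.18 GPa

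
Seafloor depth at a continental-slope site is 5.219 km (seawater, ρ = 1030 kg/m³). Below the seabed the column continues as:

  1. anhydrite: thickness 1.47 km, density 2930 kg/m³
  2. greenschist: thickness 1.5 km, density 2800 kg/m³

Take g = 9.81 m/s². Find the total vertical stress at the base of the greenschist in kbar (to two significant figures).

1.4 kbar

seawater: 1030 kg/m³ × 9.81 m/s² × 5219 m = 5.273×10^7 Pa = 0.5273 kbar
anhydrite: 2930 kg/m³ × 9.81 m/s² × 1470 m = 4.225×10^7 Pa = 0.4225 kbar
greenschist: 2800 kg/m³ × 9.81 m/s² × 1500 m = 4.120×10^7 Pa = 0.4120 kbar
Total = 0.5273 + 0.4225 + 0.4120 = 1.3619 kbar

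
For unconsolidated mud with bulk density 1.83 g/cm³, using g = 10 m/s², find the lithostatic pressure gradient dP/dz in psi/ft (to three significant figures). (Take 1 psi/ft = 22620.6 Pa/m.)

dP/dz = ρg = 1830 kg/m³ × 10 m/s² = 18300 Pa/m
= 18300 Pa/m × (1 psi/ft / 22621 Pa/m) = 0.80900 psi/ft

0.809 psi/ft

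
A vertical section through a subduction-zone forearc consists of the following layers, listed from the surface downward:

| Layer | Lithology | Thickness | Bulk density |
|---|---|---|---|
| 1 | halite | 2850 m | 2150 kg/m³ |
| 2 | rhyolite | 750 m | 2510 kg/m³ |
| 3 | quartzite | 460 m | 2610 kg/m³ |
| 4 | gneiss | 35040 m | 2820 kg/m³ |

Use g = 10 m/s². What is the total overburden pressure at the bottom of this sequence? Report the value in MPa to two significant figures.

1100 MPa

halite: 2150 kg/m³ × 10 m/s² × 2850 m = 6.128×10^7 Pa = 61.27 MPa
rhyolite: 2510 kg/m³ × 10 m/s² × 750 m = 1.883×10^7 Pa = 18.82 MPa
quartzite: 2610 kg/m³ × 10 m/s² × 460 m = 1.201×10^7 Pa = 12.01 MPa
gneiss: 2820 kg/m³ × 10 m/s² × 35040 m = 9.881×10^8 Pa = 988.1 MPa
Total = 61.27 + 18.82 + 12.01 + 988.1 = 1080.2 MPa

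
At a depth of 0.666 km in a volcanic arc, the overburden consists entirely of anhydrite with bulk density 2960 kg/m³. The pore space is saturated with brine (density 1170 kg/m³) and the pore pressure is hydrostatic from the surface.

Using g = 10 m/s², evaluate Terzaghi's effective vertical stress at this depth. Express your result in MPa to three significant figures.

Overburden (lithostatic) stress σ_v:
anhydrite: 2960 kg/m³ × 10 m/s² × 666 m = 1.971×10^7 Pa = 19.71 MPa
Pore pressure P_p = 1170 kg/m³ × 10 m/s² × 666 m = 7.792×10^6 Pa = 7.792 MPa
Effective stress σ' = σ_v − P_p = 19.71 − 7.792 = 11.921 MPa

11.9 MPa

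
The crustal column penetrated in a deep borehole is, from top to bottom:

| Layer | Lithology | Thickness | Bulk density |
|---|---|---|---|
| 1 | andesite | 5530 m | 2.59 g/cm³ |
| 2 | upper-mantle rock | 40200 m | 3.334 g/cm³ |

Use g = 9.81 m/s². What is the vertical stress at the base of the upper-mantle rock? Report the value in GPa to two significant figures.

1.5 GPa

andesite: 2590 kg/m³ × 9.81 m/s² × 5530 m = 1.405×10^8 Pa = 0.1405 GPa
upper-mantle rock: 3334 kg/m³ × 9.81 m/s² × 40200 m = 1.315×10^9 Pa = 1.315 GPa
Total = 0.1405 + 1.315 = 1.4553 GPa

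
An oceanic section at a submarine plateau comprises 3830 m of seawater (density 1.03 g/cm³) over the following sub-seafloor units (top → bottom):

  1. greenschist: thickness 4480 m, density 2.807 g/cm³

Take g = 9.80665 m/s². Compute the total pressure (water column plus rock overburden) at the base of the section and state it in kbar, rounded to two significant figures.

1.6 kbar

seawater: 1030 kg/m³ × 9.80665 m/s² × 3830 m = 3.869×10^7 Pa = 0.3869 kbar
greenschist: 2807 kg/m³ × 9.80665 m/s² × 4480 m = 1.233×10^8 Pa = 1.233 kbar
Total = 0.3869 + 1.233 = 1.6201 kbar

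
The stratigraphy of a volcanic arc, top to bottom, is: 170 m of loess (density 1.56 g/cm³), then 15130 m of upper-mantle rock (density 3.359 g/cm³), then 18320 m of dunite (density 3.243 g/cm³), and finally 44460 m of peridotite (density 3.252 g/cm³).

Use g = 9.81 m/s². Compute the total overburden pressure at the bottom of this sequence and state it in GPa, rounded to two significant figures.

loess: 1560 kg/m³ × 9.81 m/s² × 170 m = 2.602×10^6 Pa = 2.602×10^-3 GPa
upper-mantle rock: 3359 kg/m³ × 9.81 m/s² × 15130 m = 4.986×10^8 Pa = 0.4986 GPa
dunite: 3243 kg/m³ × 9.81 m/s² × 18320 m = 5.828×10^8 Pa = 0.5828 GPa
peridotite: 3252 kg/m³ × 9.81 m/s² × 44460 m = 1.418×10^9 Pa = 1.418 GPa
Total = 2.602×10^-3 + 0.4986 + 0.5828 + 1.418 = 2.5024 GPa

2.5 GPa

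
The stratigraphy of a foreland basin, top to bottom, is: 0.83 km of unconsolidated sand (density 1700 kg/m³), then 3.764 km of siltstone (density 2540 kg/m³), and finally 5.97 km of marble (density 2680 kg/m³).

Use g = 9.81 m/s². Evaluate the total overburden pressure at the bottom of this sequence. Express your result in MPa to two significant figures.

260 MPa

unconsolidated sand: 1700 kg/m³ × 9.81 m/s² × 830 m = 1.384×10^7 Pa = 13.84 MPa
siltstone: 2540 kg/m³ × 9.81 m/s² × 3764 m = 9.379×10^7 Pa = 93.79 MPa
marble: 2680 kg/m³ × 9.81 m/s² × 5970 m = 1.570×10^8 Pa = 157.0 MPa
Total = 13.84 + 93.79 + 157.0 = 264.59 MPa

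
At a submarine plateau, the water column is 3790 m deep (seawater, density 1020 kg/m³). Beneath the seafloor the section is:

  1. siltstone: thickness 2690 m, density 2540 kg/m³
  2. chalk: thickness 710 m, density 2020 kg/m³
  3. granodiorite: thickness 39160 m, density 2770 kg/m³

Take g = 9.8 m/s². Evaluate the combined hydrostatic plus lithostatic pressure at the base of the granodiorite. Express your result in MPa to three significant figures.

seawater: 1020 kg/m³ × 9.8 m/s² × 3790 m = 3.788×10^7 Pa = 37.88 MPa
siltstone: 2540 kg/m³ × 9.8 m/s² × 2690 m = 6.696×10^7 Pa = 66.96 MPa
chalk: 2020 kg/m³ × 9.8 m/s² × 710 m = 1.406×10^7 Pa = 14.06 MPa
granodiorite: 2770 kg/m³ × 9.8 m/s² × 39160 m = 1.063×10^9 Pa = 1063 MPa
Total = 37.88 + 66.96 + 14.06 + 1063 = 1181.9 MPa

1180 MPa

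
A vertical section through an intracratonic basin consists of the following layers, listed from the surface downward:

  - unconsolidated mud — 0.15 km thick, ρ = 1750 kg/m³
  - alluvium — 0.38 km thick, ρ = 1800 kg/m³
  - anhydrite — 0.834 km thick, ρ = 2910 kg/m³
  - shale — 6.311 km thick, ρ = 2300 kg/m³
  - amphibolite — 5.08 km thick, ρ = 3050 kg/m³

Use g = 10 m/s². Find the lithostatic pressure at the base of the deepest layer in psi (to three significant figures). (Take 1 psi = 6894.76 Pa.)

unconsolidated mud: 1750 kg/m³ × 10 m/s² × 150 m = 2.625×10^6 Pa = 380.7 psi
alluvium: 1800 kg/m³ × 10 m/s² × 380 m = 6.840×10^6 Pa = 992.1 psi
anhydrite: 2910 kg/m³ × 10 m/s² × 834 m = 2.427×10^7 Pa = 3520 psi
shale: 2300 kg/m³ × 10 m/s² × 6311 m = 1.452×10^8 Pa = 21053 psi
amphibolite: 3050 kg/m³ × 10 m/s² × 5080 m = 1.549×10^8 Pa = 22472 psi
Total = 380.7 + 992.1 + 3520 + 21053 + 22472 = 48418 psi

48400 psi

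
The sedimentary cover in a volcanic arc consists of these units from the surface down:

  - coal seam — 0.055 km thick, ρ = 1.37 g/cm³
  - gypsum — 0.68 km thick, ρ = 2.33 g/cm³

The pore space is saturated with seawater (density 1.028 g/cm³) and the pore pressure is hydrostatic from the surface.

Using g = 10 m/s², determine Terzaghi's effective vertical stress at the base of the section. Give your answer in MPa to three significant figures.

Overburden (lithostatic) stress σ_v:
coal seam: 1370 kg/m³ × 10 m/s² × 55 m = 7.535×10^5 Pa = 0.7535 MPa
gypsum: 2330 kg/m³ × 10 m/s² × 680 m = 1.584×10^7 Pa = 15.84 MPa
Total = 0.7535 + 15.84 = 16.598 MPa
Pore pressure P_p = 1028 kg/m³ × 10 m/s² × 735 m = 7.556×10^6 Pa = 7.556 MPa
Effective stress σ' = σ_v − P_p = 16.60 − 7.556 = 9.0417 MPa

9.04 MPa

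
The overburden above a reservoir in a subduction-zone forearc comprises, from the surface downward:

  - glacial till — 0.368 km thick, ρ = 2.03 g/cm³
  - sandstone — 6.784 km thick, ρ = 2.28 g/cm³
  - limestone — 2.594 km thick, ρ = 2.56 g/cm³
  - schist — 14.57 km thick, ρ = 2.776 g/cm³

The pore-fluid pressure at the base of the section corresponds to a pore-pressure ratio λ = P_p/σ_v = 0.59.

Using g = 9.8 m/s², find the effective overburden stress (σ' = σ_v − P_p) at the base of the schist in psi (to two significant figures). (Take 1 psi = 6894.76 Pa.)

37000 psi

Overburden (lithostatic) stress σ_v:
glacial till: 2030 kg/m³ × 9.8 m/s² × 368 m = 7.321×10^6 Pa = 7.321 MPa
sandstone: 2280 kg/m³ × 9.8 m/s² × 6784 m = 1.516×10^8 Pa = 151.6 MPa
limestone: 2560 kg/m³ × 9.8 m/s² × 2594 m = 6.508×10^7 Pa = 65.08 MPa
schist: 2776 kg/m³ × 9.8 m/s² × 14570 m = 3.964×10^8 Pa = 396.4 MPa
Total = 7.321 + 151.6 + 65.08 + 396.4 = 620.35 MPa
Pore pressure P_p = λ·σ_v = 0.59 × 620.4 MPa = 366.0 MPa
Effective stress σ' = σ_v − P_p = 620.4 − 366.0 = 254.35 MPa = 36890 psi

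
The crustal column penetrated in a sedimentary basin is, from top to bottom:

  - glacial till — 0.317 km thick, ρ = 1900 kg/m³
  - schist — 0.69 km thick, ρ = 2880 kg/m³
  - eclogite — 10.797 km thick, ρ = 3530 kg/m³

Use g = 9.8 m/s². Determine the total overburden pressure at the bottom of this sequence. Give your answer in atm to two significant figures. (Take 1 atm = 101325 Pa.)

glacial till: 1900 kg/m³ × 9.8 m/s² × 317 m = 5.903×10^6 Pa = 58.25 atm
schist: 2880 kg/m³ × 9.8 m/s² × 690 m = 1.947×10^7 Pa = 192.2 atm
eclogite: 3530 kg/m³ × 9.8 m/s² × 10797 m = 3.735×10^8 Pa = 3686 atm
Total = 58.25 + 192.2 + 3686 = 3936.7 atm

3900 atm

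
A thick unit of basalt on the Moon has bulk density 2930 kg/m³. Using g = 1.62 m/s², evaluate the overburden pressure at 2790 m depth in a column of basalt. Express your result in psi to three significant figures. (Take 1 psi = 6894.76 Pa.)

1920 psi

basalt: 2930 kg/m³ × 1.62 m/s² × 2790 m = 1.324×10^7 Pa = 1921 psi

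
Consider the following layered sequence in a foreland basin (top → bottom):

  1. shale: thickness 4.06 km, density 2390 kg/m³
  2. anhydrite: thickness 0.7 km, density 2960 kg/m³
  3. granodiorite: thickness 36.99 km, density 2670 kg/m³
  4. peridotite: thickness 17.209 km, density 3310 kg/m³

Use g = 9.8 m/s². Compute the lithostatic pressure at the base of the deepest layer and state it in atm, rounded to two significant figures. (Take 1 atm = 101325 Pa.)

16000 atm

shale: 2390 kg/m³ × 9.8 m/s² × 4060 m = 9.509×10^7 Pa = 938.5 atm
anhydrite: 2960 kg/m³ × 9.8 m/s² × 700 m = 2.031×10^7 Pa = 200.4 atm
granodiorite: 2670 kg/m³ × 9.8 m/s² × 36990 m = 9.679×10^8 Pa = 9552 atm
peridotite: 3310 kg/m³ × 9.8 m/s² × 17209 m = 5.582×10^8 Pa = 5509 atm
Total = 938.5 + 200.4 + 9552 + 5509 = 16200 atm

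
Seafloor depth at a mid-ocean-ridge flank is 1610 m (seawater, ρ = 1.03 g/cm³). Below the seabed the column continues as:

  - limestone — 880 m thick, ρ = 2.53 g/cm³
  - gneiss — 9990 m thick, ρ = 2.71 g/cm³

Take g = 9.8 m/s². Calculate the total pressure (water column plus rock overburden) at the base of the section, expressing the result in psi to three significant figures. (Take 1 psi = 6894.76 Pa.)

seawater: 1030 kg/m³ × 9.8 m/s² × 1610 m = 1.625×10^7 Pa = 2357 psi
limestone: 2530 kg/m³ × 9.8 m/s² × 880 m = 2.182×10^7 Pa = 3165 psi
gneiss: 2710 kg/m³ × 9.8 m/s² × 9990 m = 2.653×10^8 Pa = 38481 psi
Total = 2357 + 3165 + 38481 = 44002 psi

44000 psi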